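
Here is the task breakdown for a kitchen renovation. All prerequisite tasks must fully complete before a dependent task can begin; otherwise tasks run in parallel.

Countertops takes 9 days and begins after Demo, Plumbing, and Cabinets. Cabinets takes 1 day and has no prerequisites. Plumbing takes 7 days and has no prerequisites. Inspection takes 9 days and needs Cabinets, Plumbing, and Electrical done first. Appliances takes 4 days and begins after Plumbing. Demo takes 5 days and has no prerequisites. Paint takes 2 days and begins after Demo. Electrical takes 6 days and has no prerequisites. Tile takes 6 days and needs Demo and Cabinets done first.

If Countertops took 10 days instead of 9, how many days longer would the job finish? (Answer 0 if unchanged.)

1

Actual critical path: Plumbing→Countertops = 7+9 = 16 ⇒ 16 days.
Countertops is on the critical path; changing it to 10 makes that path 17 days.
That remains the longest chain; total 17 days.
Change in finish: 17 − 16 = +1 days.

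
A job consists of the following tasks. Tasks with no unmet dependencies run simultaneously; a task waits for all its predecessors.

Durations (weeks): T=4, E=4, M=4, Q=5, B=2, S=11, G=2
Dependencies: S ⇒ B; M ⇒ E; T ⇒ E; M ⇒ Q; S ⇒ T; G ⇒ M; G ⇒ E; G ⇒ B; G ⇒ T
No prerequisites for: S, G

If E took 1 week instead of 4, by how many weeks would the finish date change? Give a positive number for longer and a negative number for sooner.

-3

As given, the longest chain is S→T→E = 11+4+4 = 19, so the finish is 19 weeks.
E lies on that path, so at 1 week the path becomes 16 weeks.
The critical path is still S→T→E; finish is now 16 weeks.
Change in finish: 16 − 19 = -3 weeks.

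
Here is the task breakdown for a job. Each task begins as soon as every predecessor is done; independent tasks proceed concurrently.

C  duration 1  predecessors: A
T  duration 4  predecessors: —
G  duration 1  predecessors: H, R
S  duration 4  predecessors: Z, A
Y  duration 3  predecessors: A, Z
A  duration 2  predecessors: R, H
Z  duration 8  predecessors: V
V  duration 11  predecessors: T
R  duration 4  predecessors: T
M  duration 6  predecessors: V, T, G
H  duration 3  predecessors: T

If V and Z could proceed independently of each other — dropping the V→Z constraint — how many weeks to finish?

21

With the dependency in place, T→V→Z→S = 4+11+8+4 = 27 sets the finish at 27 weeks.
Without V→Z, Z's earliest start moves from 15 to 0.
After: T→V→M = 4+11+6 = 21 → 21 weeks.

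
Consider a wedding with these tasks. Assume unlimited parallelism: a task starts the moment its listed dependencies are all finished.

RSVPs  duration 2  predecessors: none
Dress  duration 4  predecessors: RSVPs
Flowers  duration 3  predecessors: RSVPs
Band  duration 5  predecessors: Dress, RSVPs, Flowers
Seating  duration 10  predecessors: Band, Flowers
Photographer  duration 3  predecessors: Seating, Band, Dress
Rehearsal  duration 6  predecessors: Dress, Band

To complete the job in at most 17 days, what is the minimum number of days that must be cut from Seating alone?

7

Current finish: 24 days; target: 17.
Seating is on every critical path, so each day cut from Seating cuts the finish by one (this holds down to a finish of 17).
Need 24 − 17 = 7 days off Seating → Seating becomes 3 days, finish becomes 17.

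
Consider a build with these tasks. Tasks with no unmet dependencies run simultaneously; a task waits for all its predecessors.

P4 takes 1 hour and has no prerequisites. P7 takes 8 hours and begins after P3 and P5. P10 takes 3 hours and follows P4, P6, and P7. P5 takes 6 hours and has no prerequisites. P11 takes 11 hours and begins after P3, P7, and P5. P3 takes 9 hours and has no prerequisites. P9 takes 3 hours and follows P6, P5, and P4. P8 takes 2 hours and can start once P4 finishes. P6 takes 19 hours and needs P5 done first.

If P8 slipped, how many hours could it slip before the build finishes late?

Critical path: P3→P7→P11 = 9+8+11 = 28, so the finish is 28 hours.
Longest path through P8: 3 hours (earliest finish 3, latest finish 28).
Float = 28 − 3 = 25.

25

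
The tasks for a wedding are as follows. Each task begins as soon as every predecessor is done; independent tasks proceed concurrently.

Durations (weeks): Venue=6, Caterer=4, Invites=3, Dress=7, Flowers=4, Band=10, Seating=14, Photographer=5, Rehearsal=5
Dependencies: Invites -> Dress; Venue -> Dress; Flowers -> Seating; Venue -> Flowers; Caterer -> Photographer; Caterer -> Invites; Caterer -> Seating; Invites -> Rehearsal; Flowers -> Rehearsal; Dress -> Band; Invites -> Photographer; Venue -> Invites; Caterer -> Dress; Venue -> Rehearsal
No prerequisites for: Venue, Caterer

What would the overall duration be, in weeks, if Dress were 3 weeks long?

24

Critical path before the change: Venue→Invites→Dress→Band = 6+3+7+10 = 26 giving 26 weeks.
Since Dress is critical, the -4 change carries straight to that chain (now 22 weeks).
Now Venue→Flowers→Seating = 6+4+14 = 24 is longest, so the finish becomes 24 weeks.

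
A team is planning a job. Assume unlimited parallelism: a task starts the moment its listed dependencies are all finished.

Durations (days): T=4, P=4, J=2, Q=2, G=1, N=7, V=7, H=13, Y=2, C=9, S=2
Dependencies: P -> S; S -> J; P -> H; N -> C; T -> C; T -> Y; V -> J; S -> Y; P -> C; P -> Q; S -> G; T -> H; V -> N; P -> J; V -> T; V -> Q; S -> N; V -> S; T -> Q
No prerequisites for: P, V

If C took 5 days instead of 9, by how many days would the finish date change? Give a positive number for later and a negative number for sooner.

Actual critical path: V→S→N→C = 7+2+7+9 = 25 ⇒ 25 days.
C lies on that path, so at 5 days the path becomes 21 days.
New critical path: V→T→H = 7+4+13 = 24 ⇒ 24 days.
Change in finish: 24 − 25 = -1 days.

-1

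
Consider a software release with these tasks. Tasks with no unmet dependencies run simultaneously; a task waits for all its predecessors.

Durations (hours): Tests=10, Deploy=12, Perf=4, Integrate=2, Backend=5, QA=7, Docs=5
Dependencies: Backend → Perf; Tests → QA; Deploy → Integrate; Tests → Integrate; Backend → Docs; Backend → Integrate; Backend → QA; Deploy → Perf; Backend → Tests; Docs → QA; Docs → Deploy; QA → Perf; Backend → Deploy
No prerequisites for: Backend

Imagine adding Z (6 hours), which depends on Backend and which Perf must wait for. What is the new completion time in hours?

Originally the software release takes 26 hours.
With Z inserted, Perf now waits for max(Backend, QA, Deploy, Z).
New critical path: Backend→Tests→QA→Perf = 5+10+7+4 = 26 ⇒ 26 hours.

26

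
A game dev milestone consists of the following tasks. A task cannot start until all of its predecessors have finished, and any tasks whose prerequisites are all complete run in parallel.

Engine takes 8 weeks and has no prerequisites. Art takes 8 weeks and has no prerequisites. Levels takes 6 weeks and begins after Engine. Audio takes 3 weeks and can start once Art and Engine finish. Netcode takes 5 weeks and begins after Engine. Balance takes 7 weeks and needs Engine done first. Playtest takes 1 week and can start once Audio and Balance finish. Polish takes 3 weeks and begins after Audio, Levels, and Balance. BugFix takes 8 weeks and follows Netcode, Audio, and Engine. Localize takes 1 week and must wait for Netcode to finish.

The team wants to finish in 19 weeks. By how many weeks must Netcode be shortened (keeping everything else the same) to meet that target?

Current finish: 21 weeks; target: 19.
Netcode is on every critical path, so each week cut from Netcode cuts the finish by one (this holds down to a finish of 19).
Need 21 − 19 = 2 weeks off Netcode → Netcode becomes 3 weeks, finish becomes 19.

2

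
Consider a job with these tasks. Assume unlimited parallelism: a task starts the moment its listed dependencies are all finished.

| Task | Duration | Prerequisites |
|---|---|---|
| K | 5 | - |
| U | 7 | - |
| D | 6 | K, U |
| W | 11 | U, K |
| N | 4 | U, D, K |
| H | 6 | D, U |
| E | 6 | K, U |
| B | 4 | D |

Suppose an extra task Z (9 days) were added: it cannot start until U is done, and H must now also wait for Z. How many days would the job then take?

Originally the job takes 19 days.
With Z inserted, H now waits for max(D, U, Z).
New critical path: U→Z→H = 7+9+6 = 22 ⇒ 22 days.

22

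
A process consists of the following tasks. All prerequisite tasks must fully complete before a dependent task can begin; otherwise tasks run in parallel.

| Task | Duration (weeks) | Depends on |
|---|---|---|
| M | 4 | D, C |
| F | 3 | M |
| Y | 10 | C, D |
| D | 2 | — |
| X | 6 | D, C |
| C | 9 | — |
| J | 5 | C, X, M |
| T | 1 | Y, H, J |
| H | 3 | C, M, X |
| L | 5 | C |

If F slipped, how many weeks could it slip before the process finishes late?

Critical path: C→X→J→T = 9+6+5+1 = 21, so the finish is 21 weeks.
The longest chain containing F totals 16 weeks.
Slack of F = 18 − 13 = 5 weeks.

5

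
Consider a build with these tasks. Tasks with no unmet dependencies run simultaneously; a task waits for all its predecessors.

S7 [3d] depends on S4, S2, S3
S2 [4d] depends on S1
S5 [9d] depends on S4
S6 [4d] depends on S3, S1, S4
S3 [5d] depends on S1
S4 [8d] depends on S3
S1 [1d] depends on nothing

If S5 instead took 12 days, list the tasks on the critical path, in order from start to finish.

S1, S3, S4, S5

The binding path is S1→S3→S4→S5 = 1+5+8+9 = 23; finish at 23 days.
S5 lies on that path, so at 12 days the path becomes 26 days.
The critical path is still S1→S3→S4→S5; finish is now 26 days.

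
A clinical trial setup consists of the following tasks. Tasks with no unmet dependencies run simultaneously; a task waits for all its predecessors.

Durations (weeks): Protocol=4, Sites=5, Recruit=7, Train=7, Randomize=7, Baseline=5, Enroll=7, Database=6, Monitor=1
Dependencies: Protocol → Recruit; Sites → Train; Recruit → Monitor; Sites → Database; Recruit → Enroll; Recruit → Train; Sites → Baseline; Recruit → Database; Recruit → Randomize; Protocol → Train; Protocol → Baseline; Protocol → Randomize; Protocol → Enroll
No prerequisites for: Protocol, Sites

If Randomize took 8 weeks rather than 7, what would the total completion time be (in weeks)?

Baseline: Protocol→Recruit→Randomize = 4+7+7 = 18 → 18 weeks.
Since Randomize is critical, the +1 change carries straight to that chain (now 19 weeks).
The critical path is still Protocol→Recruit→Randomize; finish is now 19 weeks.

19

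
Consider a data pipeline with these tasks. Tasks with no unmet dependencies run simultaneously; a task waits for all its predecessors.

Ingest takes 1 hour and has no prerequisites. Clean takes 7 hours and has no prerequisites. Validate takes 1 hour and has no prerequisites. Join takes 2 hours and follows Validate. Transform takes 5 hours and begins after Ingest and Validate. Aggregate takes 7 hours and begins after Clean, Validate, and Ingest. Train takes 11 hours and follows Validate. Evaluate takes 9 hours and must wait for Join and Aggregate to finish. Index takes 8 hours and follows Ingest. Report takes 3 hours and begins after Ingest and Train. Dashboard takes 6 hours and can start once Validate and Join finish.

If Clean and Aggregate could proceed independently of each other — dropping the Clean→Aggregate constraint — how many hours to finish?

17

Original critical path: Clean→Aggregate→Evaluate = 7+7+9 = 23 ⇒ 23 hours.
Without Clean→Aggregate, Aggregate's earliest start moves from 7 to 1.
The longest chain is now Ingest→Aggregate→Evaluate = 1+7+9 = 17, so the data pipeline takes 17 hours.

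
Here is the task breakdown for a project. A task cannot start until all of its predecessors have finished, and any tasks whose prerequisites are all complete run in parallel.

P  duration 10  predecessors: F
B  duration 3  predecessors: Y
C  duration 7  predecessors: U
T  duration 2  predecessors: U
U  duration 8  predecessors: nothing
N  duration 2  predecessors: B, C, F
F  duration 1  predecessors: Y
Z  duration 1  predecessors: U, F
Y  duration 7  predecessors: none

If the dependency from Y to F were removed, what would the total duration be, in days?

With the dependency in place, Y→F→P = 7+1+10 = 18 sets the finish at 18 days.
Without Y→F, F's earliest start moves from 7 to 0.
The longest chain is now U→C→N = 8+7+2 = 17, so the project takes 17 days.

17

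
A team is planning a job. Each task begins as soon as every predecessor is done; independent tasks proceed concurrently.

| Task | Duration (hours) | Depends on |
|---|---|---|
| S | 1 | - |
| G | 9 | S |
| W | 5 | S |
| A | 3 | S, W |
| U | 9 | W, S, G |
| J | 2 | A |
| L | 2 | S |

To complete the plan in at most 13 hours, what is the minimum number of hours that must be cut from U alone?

6

Current finish: 19 hours; target: 13.
U is on every critical path, so each hour cut from U cuts the finish by one (this holds down to a finish of 11).
Need 19 − 13 = 6 hours off U → U becomes 3 hours, finish becomes 13.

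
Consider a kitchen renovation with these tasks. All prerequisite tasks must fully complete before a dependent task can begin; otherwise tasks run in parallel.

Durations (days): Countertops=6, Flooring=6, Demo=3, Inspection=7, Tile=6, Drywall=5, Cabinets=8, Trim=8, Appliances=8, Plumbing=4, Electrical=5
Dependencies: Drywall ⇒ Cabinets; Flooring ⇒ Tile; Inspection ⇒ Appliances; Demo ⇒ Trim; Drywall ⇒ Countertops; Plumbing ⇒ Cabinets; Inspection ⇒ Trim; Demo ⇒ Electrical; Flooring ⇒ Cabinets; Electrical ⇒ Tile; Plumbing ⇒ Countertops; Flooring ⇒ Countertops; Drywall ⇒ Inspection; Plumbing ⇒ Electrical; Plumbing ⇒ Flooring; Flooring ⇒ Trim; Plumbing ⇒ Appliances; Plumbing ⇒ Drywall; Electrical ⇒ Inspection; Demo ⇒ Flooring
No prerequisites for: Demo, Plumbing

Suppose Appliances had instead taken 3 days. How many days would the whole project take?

The binding path is Plumbing→Electrical→Inspection→Appliances = 4+5+7+8 = 24; finish at 24 days.
Appliances is on the critical path; changing it to 3 makes that path 19 days.
The binding chain switches to Plumbing→Electrical→Inspection→Trim = 4+5+7+8 = 24; finish 24 days.

24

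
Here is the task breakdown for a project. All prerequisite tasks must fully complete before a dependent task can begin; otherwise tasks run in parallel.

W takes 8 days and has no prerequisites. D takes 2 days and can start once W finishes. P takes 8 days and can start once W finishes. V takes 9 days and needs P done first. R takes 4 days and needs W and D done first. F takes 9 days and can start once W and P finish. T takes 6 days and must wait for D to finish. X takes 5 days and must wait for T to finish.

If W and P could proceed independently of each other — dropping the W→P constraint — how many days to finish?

Original critical path: W→P→V = 8+8+9 = 25 ⇒ 25 days.
Without W→P, P's earliest start moves from 8 to 0.
The longest chain is now W→D→T→X = 8+2+6+5 = 21, so the project takes 21 days.

21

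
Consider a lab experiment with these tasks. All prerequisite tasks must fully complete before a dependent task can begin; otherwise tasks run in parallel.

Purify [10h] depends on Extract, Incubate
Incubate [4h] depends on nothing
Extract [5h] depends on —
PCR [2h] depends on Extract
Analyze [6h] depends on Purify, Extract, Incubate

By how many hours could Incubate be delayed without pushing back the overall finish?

The longest chain is Extract→Purify→Analyze = 5+10+6 = 21; overall finish 21 hours.
The longest chain containing Incubate totals 20 hours.
Slack of Incubate = 1 − 0 = 1 hour.

1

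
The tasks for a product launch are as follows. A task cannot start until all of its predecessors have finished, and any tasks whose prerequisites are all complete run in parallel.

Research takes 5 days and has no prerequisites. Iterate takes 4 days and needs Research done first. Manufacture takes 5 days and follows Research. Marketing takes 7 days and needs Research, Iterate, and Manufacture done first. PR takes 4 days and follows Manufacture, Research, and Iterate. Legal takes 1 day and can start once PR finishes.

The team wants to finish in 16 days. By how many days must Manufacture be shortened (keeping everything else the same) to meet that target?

Current finish: 17 days; target: 16.
Manufacture is on every critical path, so each day cut from Manufacture cuts the finish by one (this holds down to a finish of 16).
Need 17 − 16 = 1 day off Manufacture → Manufacture becomes 4 days, finish becomes 16.

1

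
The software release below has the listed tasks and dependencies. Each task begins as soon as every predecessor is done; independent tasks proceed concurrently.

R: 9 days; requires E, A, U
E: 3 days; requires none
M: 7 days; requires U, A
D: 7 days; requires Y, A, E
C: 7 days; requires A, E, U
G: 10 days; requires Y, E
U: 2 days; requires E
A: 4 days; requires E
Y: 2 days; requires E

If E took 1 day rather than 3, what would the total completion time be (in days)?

14

The binding path is E→A→R = 3+4+9 = 16; finish at 16 days.
E lies on that path, so at 1 day the path becomes 14 days.
That remains the longest chain; total 14 days.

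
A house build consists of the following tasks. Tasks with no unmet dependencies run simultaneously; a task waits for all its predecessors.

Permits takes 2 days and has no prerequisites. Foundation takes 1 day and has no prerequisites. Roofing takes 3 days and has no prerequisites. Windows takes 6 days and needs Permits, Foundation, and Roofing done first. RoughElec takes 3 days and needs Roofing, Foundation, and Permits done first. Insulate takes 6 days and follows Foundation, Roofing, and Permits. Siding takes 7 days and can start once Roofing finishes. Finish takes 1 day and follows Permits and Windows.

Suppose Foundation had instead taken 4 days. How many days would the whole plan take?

11

Actual critical path: Roofing→Windows→Finish = 3+6+1 = 10 ⇒ 10 days.
Foundation is off the critical path — its longest chain is 8 days, giving 2 of slack.
The binding chain switches to Foundation→Windows→Finish = 4+6+1 = 11; finish 11 days.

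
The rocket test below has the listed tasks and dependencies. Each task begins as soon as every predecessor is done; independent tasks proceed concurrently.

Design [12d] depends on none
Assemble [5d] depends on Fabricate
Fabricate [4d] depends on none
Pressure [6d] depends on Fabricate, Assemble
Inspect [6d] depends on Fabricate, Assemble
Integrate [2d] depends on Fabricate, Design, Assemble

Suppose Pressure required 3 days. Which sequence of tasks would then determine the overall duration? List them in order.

Fabricate, Assemble, Inspect

Baseline: Fabricate→Assemble→Pressure = 4+5+6 = 15 → 15 days.
Since Pressure is critical, the -3 change carries straight to that chain (now 12 days).
Now Fabricate→Assemble→Inspect = 4+5+6 = 15 is longest, so the finish becomes 15 days.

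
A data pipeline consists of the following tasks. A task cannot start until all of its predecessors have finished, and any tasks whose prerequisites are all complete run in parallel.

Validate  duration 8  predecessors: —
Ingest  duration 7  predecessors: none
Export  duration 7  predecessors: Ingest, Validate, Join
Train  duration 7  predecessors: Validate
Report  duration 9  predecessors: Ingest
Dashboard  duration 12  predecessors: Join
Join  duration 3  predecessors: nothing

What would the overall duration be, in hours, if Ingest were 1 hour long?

Baseline: Ingest→Report = 7+9 = 16 → 16 hours.
Since Ingest is critical, the -6 change carries straight to that chain (now 10 hours).
Now Validate→Train = 8+7 = 15 is longest, so the finish becomes 15 hours.

15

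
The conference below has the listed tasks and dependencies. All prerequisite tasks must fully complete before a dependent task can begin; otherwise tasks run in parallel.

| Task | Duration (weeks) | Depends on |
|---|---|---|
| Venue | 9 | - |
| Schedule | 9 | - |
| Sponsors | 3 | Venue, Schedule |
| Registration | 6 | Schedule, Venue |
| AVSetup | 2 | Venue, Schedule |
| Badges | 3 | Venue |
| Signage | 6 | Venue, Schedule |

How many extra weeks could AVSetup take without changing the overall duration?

4

Venue→Registration = 9+6 = 15 sets the makespan at 15 weeks.
Longest path through AVSetup: 11 weeks (earliest finish 11, latest finish 15).
Slack of AVSetup = 13 − 9 = 4 weeks.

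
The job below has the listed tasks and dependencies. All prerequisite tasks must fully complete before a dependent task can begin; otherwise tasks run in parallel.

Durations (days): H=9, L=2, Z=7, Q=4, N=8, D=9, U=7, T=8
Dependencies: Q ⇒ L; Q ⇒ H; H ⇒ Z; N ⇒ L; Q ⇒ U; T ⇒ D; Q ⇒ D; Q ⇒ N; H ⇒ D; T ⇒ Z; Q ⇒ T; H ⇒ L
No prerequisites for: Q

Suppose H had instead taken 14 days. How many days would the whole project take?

27

Actual critical path: Q→H→D = 4+9+9 = 22 ⇒ 22 days.
H lies on that path, so at 14 days the path becomes 27 days.
The critical path is still Q→H→D; finish is now 27 days.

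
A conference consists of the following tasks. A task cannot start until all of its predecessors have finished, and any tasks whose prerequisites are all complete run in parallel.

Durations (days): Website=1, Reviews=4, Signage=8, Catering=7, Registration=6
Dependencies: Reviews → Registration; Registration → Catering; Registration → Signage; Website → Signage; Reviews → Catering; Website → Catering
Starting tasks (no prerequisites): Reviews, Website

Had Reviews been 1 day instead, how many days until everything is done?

15

Baseline: Reviews→Registration→Signage = 4+6+8 = 18 → 18 days.
Reviews is on the critical path; changing it to 1 makes that path 15 days.
That remains the longest chain; total 15 days.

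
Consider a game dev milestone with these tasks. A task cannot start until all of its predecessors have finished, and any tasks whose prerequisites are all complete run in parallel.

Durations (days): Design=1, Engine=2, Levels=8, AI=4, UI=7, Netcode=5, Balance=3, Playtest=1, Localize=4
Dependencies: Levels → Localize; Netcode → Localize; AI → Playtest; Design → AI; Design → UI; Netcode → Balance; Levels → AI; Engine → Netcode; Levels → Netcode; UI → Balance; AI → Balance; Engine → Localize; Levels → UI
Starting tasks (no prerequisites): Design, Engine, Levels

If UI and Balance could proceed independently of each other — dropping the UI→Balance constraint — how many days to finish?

17

Original critical path: Levels→UI→Balance = 8+7+3 = 18 ⇒ 18 days.
Without UI→Balance, Balance's earliest start moves from 15 to 13.
The longest chain is now Levels→Netcode→Localize = 8+5+4 = 17, so the plan takes 17 days.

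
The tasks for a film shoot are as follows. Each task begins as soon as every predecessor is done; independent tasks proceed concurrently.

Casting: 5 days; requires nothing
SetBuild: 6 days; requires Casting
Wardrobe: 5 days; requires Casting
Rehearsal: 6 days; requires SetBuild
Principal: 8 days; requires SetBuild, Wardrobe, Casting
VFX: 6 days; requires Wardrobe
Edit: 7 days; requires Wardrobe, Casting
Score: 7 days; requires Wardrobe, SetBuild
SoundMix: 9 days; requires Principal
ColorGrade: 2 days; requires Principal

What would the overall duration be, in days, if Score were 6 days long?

As given, the longest chain is Casting→SetBuild→Principal→SoundMix = 5+6+8+9 = 28, so the finish is 28 days.
Score has 10 days of float (longest path through it is 18).
The critical path is still Casting→SetBuild→Principal→SoundMix; finish is now 28 days.

28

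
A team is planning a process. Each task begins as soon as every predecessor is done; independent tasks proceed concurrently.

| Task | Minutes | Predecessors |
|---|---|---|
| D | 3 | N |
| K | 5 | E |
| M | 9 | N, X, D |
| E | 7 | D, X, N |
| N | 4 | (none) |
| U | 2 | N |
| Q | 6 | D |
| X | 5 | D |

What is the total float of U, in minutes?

18

Critical path: N→D→X→E→K = 4+3+5+7+5 = 24, so the finish is 24 minutes.
Longest path through U: 6 minutes (earliest finish 6, latest finish 24).
Slack of U = 22 − 4 = 18 minutes.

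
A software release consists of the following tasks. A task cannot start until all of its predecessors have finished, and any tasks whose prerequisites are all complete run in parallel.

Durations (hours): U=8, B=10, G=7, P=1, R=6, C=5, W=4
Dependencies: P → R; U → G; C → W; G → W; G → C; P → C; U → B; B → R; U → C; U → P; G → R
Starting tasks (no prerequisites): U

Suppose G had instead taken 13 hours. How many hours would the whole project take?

30

Baseline: U→G→C→W = 8+7+5+4 = 24 → 24 hours.
G lies on that path, so at 13 hours the path becomes 30 hours.
That remains the longest chain; total 30 hours.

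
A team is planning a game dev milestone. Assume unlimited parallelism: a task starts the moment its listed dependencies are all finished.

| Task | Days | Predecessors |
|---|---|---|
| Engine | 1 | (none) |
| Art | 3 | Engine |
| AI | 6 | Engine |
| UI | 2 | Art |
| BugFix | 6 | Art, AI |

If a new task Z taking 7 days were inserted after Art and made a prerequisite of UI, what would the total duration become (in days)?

13

Originally the schedule takes 13 days.
With Z inserted, UI now waits for max(Art, Z).
New critical path: Engine→Art→Z→UI = 1+3+7+2 = 13 ⇒ 13 days.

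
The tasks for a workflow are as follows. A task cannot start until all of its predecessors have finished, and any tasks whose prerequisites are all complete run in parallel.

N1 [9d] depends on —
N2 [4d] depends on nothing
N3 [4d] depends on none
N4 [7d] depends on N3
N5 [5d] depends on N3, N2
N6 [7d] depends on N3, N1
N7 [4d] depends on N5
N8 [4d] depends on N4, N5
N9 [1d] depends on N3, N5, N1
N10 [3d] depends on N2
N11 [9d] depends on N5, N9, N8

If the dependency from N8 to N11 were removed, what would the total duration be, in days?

With the dependency in place, N3→N4→N8→N11 = 4+7+4+9 = 24 sets the finish at 24 days.
Without N8→N11, N11's earliest start moves from 15 to 10.
After: N1→N9→N11 = 9+1+9 = 19 → 19 days.

19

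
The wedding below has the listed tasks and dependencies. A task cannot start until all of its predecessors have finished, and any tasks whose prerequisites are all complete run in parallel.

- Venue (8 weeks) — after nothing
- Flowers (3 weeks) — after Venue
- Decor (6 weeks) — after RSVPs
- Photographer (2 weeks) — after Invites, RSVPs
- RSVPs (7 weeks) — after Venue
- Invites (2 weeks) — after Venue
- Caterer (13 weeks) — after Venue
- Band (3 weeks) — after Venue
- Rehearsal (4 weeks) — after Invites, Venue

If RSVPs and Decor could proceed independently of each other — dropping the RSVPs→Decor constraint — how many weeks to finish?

21

Original critical path: Venue→Caterer = 8+13 = 21 ⇒ 21 weeks.
Without RSVPs→Decor, Decor's earliest start moves from 15 to 0.
New critical path: Venue→Caterer = 8+13 = 21 ⇒ 21 weeks.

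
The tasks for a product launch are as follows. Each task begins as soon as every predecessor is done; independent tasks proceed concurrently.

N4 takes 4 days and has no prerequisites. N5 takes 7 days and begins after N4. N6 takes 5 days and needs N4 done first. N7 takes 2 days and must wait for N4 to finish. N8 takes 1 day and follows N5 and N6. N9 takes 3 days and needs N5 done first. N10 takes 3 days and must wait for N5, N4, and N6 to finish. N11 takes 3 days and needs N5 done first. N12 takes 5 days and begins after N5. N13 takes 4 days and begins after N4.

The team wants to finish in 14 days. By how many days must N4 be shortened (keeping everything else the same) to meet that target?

Current finish: 16 days; target: 14.
N4 is on every critical path, so each day cut from N4 cuts the finish by one (this holds down to a finish of 13).
Need 16 − 14 = 2 days off N4 → N4 becomes 2 days, finish becomes 14.

2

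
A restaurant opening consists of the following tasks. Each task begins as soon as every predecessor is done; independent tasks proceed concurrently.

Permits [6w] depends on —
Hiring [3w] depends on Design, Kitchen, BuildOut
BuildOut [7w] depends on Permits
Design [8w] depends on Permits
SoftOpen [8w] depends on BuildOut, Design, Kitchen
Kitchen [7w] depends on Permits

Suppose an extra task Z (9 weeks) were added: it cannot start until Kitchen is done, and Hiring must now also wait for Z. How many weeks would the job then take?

Originally the job takes 22 weeks.
With Z inserted, Hiring now waits for max(Design, Kitchen, BuildOut, Z).
New critical path: Permits→Kitchen→Z→Hiring = 6+7+9+3 = 25 ⇒ 25 weeks.

25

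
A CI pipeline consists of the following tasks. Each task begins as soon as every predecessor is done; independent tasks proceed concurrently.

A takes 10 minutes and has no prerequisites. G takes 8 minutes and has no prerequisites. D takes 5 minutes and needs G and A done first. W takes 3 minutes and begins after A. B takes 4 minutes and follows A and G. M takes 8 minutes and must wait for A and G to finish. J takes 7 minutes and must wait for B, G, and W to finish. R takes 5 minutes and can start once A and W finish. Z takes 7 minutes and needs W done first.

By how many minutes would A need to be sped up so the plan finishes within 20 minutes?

Current finish: 21 minutes; target: 20.
A is on every critical path, so each minute cut from A cuts the finish by one (this holds down to a finish of 19).
Need 21 − 20 = 1 minute off A → A becomes 9 minutes, finish becomes 20.

1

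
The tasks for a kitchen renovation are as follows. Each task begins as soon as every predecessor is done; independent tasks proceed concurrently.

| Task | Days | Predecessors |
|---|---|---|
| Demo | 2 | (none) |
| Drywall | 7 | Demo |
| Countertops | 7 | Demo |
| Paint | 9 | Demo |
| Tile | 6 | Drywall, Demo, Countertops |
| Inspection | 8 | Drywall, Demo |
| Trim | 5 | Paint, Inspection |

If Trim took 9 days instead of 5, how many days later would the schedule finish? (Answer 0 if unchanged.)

4

As given, the longest chain is Demo→Drywall→Inspection→Trim = 2+7+8+5 = 22, so the finish is 22 days.
Trim lies on that path, so at 9 days the path becomes 26 days.
The critical path is still Demo→Drywall→Inspection→Trim; finish is now 26 days.
Change in finish: 26 − 22 = +4 days.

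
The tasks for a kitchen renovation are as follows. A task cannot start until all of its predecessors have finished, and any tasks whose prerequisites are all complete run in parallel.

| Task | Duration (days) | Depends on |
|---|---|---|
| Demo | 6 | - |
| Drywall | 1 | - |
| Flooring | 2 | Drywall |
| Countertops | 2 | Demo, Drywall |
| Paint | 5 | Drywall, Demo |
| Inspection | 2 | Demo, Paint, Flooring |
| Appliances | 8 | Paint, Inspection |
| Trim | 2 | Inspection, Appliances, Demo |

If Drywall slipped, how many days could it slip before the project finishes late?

5

Demo→Paint→Inspection→Appliances→Trim = 6+5+2+8+2 = 23 sets the makespan at 23 days.
Drywall finishes as early as 1 and must finish by 6.
So Drywall can slip 6 − 1 = 5 days.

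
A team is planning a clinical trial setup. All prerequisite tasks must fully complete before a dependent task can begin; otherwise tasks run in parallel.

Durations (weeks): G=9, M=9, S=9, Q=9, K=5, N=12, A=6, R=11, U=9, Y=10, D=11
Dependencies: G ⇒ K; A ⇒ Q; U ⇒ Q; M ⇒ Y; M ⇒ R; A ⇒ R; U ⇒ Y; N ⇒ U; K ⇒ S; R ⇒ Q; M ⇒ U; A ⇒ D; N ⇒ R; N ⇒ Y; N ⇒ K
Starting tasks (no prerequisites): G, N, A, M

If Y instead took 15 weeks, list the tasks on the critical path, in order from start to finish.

N, U, Y

Baseline: N→R→Q = 12+11+9 = 32 → 32 weeks.
The longest path through Y is only 31 weeks, so Y has float 1.
New critical path: N→U→Y = 12+9+15 = 36 ⇒ 36 weeks.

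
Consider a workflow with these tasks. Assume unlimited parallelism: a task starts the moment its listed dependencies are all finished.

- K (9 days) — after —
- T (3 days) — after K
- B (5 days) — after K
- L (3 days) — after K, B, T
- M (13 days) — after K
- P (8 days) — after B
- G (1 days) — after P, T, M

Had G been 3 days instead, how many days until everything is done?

As given, the longest chain is K→B→P→G = 9+5+8+1 = 23, so the finish is 23 days.
G lies on that path, so at 3 days the path becomes 25 days.
That remains the longest chain; total 25 days.

25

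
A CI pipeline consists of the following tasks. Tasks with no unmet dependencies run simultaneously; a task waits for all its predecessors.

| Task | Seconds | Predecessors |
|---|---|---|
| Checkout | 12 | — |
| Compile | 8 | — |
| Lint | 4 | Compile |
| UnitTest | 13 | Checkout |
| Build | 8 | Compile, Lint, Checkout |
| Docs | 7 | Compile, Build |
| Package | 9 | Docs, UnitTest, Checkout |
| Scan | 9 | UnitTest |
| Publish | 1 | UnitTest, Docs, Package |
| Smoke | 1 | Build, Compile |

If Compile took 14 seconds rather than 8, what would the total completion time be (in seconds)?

43

Baseline: Compile→Lint→Build→Docs→Package→Publish = 8+4+8+7+9+1 = 37 → 37 seconds.
Since Compile is critical, the +6 change carries straight to that chain (now 43 seconds).
No other chain overtakes it, so the finish is 43 seconds.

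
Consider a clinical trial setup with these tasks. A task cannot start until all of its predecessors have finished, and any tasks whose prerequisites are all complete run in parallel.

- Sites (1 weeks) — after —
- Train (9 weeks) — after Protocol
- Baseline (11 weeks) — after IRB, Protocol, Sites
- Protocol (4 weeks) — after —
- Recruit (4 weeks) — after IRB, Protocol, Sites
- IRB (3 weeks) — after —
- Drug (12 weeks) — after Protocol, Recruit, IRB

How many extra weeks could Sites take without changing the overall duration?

3

Critical path: Protocol→Recruit→Drug = 4+4+12 = 20, so the finish is 20 weeks.
Sites finishes as early as 1 and must finish by 4.
Slack of Sites = 3 − 0 = 3 weeks.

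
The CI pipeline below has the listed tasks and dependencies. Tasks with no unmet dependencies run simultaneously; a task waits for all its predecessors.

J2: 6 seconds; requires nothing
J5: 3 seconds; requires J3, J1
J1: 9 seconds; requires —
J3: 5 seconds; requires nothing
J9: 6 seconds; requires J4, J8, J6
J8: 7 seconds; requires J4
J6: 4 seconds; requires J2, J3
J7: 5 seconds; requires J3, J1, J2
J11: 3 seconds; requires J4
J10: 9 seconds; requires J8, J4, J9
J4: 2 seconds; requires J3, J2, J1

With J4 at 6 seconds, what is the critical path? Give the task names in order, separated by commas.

Critical path before the change: J1→J4→J8→J9→J10 = 9+2+7+6+9 = 33 giving 33 seconds.
Since J4 is critical, the +4 change carries straight to that chain (now 37 seconds).
No other chain overtakes it, so the finish is 37 seconds.

J1, J4, J8, J9, J10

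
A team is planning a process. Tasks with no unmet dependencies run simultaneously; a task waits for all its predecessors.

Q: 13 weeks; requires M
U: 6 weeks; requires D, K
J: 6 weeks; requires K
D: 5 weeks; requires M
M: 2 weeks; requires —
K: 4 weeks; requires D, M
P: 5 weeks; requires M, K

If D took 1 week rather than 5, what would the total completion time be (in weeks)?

As given, the longest chain is M→D→K→U = 2+5+4+6 = 17, so the finish is 17 weeks.
D lies on that path, so at 1 week the path becomes 13 weeks.
Now M→Q = 2+13 = 15 is longest, so the finish becomes 15 weeks.

15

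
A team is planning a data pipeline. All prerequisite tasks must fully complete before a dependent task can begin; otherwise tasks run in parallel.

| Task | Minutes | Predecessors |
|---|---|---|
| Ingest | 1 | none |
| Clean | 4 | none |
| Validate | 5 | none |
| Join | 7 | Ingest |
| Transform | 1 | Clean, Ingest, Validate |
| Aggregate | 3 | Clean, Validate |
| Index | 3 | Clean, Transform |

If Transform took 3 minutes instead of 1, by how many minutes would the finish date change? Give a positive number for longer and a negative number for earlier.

2

The binding path is Validate→Transform→Index = 5+1+3 = 9; finish at 9 minutes.
Transform is on the critical path; changing it to 3 makes that path 11 minutes.
No other chain overtakes it, so the finish is 11 minutes.
Change in finish: 11 − 9 = +2 minutes.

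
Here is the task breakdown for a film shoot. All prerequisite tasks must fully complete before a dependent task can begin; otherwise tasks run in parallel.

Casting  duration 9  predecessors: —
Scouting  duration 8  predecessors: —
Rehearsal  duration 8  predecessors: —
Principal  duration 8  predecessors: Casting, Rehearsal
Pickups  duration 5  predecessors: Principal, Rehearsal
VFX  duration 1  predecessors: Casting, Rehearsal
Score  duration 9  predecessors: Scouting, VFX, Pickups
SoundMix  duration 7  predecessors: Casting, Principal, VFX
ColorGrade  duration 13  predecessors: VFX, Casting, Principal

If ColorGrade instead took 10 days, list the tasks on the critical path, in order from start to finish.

Casting, Principal, Pickups, Score

The binding path is Casting→Principal→Pickups→Score = 9+8+5+9 = 31; finish at 31 days.
ColorGrade is off the critical path — its longest chain is 30 days, giving 1 of slack.
No other chain overtakes it, so the finish is 31 days.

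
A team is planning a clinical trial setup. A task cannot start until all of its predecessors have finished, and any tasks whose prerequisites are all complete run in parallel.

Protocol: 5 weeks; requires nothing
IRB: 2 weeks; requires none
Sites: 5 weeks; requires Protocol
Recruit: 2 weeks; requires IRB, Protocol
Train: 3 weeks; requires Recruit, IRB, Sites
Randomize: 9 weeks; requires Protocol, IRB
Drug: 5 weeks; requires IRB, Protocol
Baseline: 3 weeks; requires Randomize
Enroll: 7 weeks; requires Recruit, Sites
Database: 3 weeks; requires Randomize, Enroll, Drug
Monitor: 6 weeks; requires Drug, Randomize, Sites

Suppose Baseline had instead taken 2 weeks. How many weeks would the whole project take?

Actual critical path: Protocol→Sites→Enroll→Database = 5+5+7+3 = 20 ⇒ 20 weeks.
The longest path through Baseline is only 17 weeks, so Baseline has float 3.
The critical path is still Protocol→Sites→Enroll→Database; finish is now 20 weeks.

20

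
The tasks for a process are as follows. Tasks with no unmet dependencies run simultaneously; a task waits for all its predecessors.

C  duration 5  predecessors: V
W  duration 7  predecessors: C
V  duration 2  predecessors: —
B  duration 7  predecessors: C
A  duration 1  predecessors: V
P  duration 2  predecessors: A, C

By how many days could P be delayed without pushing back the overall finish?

5

The longest chain is V→C→W = 2+5+7 = 14; overall finish 14 days.
P finishes as early as 9 and must finish by 14.
Float = 14 − 9 = 5.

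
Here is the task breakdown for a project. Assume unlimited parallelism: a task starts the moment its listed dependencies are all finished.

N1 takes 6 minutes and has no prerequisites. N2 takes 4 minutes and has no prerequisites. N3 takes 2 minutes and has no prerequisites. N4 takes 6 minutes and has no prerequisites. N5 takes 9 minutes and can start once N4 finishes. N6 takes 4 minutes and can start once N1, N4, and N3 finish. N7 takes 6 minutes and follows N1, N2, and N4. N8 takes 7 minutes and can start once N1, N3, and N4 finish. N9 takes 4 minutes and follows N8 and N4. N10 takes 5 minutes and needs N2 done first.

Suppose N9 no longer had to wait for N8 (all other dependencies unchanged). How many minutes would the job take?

15

With the dependency in place, N1→N8→N9 = 6+7+4 = 17 sets the finish at 17 minutes.
Without N8→N9, N9's earliest start moves from 13 to 6.
After: N4→N5 = 6+9 = 15 → 15 minutes.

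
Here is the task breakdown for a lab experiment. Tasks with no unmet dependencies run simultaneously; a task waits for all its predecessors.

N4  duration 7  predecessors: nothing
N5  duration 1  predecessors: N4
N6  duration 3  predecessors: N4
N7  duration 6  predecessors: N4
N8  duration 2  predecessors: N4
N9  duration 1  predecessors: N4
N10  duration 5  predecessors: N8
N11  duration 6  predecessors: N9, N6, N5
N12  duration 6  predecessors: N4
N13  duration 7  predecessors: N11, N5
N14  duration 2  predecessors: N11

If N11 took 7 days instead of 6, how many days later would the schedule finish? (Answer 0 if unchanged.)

1

Actual critical path: N4→N6→N11→N13 = 7+3+6+7 = 23 ⇒ 23 days.
N11 is on the critical path; changing it to 7 makes that path 24 days.
That remains the longest chain; total 24 days.
Change in finish: 24 − 23 = +1 days.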